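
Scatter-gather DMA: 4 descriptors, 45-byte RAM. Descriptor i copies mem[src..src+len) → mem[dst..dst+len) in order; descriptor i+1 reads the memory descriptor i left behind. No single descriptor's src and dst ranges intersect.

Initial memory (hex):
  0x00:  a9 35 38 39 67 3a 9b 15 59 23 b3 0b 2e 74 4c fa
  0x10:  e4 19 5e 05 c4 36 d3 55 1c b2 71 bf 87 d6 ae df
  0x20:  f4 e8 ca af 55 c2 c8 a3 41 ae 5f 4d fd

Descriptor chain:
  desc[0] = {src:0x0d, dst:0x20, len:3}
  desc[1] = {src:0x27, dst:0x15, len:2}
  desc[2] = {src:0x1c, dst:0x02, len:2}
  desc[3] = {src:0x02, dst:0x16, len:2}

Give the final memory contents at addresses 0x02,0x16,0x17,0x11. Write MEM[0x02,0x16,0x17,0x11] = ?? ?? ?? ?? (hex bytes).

MEM[0x02,0x16,0x17,0x11] = 87 87 d6 19

  after D0: wrote 3B at 0x20 = 744cfa
  after D1: wrote 2B at 0x15 = a341
  after D2: wrote 2B at 0x02 = 87d6
  after D3: wrote 2B at 0x16 = 87d6
query mem[0x02]=0x87, mem[0x16]=0x87, mem[0x17]=0xd6, mem[0x11]=0x19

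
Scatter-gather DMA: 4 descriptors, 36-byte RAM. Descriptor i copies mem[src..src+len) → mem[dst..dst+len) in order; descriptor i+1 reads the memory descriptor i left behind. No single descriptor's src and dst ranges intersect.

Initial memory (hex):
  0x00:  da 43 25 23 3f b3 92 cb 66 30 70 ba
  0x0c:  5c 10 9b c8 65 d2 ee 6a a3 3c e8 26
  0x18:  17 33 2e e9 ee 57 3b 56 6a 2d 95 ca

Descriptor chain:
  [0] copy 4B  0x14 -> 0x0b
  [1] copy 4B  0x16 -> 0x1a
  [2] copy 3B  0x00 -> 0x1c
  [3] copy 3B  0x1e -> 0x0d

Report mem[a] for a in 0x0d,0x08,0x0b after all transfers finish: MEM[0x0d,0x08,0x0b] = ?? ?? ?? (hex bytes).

  after D0: wrote 4B at 0x0b = a33ce826
  after D1: wrote 4B at 0x1a = e8261733
  after D2: wrote 3B at 0x1c = da4325
  after D3: wrote 3B at 0x0d = 25566a
query mem[0x0d]=0x25, mem[0x08]=0x66, mem[0x0b]=0xa3

MEM[0x0d,0x08,0x0b] = 25 66 a3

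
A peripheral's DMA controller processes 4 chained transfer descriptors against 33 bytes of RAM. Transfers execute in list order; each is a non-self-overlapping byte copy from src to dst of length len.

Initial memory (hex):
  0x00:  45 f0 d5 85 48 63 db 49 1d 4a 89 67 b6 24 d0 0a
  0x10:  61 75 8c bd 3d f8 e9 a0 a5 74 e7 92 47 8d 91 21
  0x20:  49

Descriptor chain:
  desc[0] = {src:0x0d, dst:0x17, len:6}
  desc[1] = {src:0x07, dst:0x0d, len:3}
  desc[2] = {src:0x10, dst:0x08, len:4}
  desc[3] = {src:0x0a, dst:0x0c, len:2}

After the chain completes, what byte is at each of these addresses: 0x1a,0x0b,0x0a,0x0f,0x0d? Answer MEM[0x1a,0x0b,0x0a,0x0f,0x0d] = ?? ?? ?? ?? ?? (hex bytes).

[0] 0x0d->0x17 len=6 : 24 d0 0a 61 75 8c
[1] 0x07->0x0d len=3 : 49 1d 4a
[2] 0x10->0x08 len=4 : 61 75 8c bd
[3] 0x0a->0x0c len=2 : 8c bd
query mem[0x1a]=0x61, mem[0x0b]=0xbd, mem[0x0a]=0x8c, mem[0x0f]=0x4a, mem[0x0d]=0xbd

MEM[0x1a,0x0b,0x0a,0x0f,0x0d] = 61 bd 8c 4a bd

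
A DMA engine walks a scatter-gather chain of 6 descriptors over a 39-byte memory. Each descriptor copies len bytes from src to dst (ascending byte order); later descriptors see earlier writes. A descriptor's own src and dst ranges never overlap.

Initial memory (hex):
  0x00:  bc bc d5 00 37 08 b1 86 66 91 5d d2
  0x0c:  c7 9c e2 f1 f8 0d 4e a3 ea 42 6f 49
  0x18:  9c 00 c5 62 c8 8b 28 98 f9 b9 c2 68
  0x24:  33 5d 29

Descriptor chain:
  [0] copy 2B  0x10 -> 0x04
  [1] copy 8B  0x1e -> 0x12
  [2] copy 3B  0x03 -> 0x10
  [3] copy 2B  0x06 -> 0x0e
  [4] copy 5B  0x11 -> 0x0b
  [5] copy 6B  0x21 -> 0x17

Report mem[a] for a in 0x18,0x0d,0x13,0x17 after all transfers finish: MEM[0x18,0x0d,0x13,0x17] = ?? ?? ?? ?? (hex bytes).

[0] 0x10->0x04 len=2 : f8 0d
[1] 0x1e->0x12 len=8 : 28 98 f9 b9 c2 68 33 5d
[2] 0x03->0x10 len=3 : 00 f8 0d
[3] 0x06->0x0e len=2 : b1 86
[4] 0x11->0x0b len=5 : f8 0d 98 f9 b9
[5] 0x21->0x17 len=6 : b9 c2 68 33 5d 29
query mem[0x18]=0xc2, mem[0x0d]=0x98, mem[0x13]=0x98, mem[0x17]=0xb9

MEM[0x18,0x0d,0x13,0x17] = c2 98 98 b9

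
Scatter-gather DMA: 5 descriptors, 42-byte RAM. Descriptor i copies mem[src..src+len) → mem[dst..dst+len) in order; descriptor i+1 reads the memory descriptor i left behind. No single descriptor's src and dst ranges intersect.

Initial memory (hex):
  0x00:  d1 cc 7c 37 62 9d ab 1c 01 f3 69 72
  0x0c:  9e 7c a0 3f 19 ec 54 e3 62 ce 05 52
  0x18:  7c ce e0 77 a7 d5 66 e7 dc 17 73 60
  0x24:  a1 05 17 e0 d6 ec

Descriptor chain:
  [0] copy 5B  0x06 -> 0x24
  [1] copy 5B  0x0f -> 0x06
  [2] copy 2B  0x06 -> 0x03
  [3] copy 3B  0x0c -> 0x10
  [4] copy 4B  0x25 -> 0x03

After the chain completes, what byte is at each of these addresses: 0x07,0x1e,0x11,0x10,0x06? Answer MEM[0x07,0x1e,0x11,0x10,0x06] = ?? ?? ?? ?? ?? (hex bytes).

#0 dst[0x24+5] := {0xab,0x1c,0x01,0xf3,0x69}
#1 dst[0x06+5] := {0x3f,0x19,0xec,0x54,0xe3}
#2 dst[0x03+2] := {0x3f,0x19}
#3 dst[0x10+3] := {0x9e,0x7c,0xa0}
#4 dst[0x03+4] := {0x1c,0x01,0xf3,0x69}
query mem[0x07]=0x19, mem[0x1e]=0x66, mem[0x11]=0x7c, mem[0x10]=0x9e, mem[0x06]=0x69

MEM[0x07,0x1e,0x11,0x10,0x06] = 19 66 7c 9e 69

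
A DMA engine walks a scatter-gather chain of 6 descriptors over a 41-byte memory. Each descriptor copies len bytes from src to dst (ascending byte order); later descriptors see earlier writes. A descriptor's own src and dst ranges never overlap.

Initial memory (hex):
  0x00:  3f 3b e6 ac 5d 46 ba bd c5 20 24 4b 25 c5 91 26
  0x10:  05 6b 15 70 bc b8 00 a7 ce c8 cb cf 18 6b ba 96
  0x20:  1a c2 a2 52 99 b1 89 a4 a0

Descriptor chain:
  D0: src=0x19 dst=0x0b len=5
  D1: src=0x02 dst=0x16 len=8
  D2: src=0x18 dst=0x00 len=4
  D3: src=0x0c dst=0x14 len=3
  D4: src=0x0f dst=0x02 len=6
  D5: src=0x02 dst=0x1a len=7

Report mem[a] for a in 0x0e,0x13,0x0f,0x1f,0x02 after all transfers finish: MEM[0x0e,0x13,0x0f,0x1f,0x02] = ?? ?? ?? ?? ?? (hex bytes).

MEM[0x0e,0x13,0x0f,0x1f,0x02] = 18 70 6b cb 6b

D0: mem[0x0b..0x0f] <- [c8 cb cf 18 6b]
D1: mem[0x16..0x1d] <- [e6 ac 5d 46 ba bd c5 20]
D2: mem[0x00..0x03] <- [5d 46 ba bd]
D3: mem[0x14..0x16] <- [cb cf 18]
D4: mem[0x02..0x07] <- [6b 05 6b 15 70 cb]
D5: mem[0x1a..0x20] <- [6b 05 6b 15 70 cb c5]
query mem[0x0e]=0x18, mem[0x13]=0x70, mem[0x0f]=0x6b, mem[0x1f]=0xcb, mem[0x02]=0x6b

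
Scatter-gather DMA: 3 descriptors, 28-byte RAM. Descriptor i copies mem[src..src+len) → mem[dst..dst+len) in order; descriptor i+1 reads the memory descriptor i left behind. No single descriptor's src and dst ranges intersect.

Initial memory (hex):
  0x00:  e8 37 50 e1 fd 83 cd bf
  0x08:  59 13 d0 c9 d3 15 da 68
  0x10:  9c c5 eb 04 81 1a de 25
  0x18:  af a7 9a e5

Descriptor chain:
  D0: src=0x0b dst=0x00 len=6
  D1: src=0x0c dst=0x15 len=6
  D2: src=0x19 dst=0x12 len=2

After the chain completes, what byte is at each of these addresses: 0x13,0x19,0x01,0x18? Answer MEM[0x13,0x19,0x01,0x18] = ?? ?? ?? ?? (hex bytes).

MEM[0x13,0x19,0x01,0x18] = c5 9c d3 68

D0: mem[0x00..0x05] <- [c9 d3 15 da 68 9c]
D1: mem[0x15..0x1a] <- [d3 15 da 68 9c c5]
D2: mem[0x12..0x13] <- [9c c5]
query mem[0x13]=0xc5, mem[0x19]=0x9c, mem[0x01]=0xd3, mem[0x18]=0x68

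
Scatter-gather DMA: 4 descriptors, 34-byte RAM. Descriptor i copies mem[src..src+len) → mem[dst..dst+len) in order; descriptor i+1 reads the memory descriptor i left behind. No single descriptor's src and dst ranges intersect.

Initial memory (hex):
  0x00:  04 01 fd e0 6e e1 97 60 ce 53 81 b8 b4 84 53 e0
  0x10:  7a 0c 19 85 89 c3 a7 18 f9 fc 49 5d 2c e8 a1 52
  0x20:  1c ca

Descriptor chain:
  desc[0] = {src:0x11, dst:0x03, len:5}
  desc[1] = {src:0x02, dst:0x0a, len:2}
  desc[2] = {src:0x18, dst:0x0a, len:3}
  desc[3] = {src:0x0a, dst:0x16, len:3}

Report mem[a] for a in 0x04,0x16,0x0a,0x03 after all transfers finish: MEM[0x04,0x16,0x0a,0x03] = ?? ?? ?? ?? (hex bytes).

MEM[0x04,0x16,0x0a,0x03] = 19 f9 f9 0c

  after D0: wrote 5B at 0x03 = 0c198589c3
  after D1: wrote 2B at 0x0a = fd0c
  after D2: wrote 3B at 0x0a = f9fc49
  after D3: wrote 3B at 0x16 = f9fc49
query mem[0x04]=0x19, mem[0x16]=0xf9, mem[0x0a]=0xf9, mem[0x03]=0x0c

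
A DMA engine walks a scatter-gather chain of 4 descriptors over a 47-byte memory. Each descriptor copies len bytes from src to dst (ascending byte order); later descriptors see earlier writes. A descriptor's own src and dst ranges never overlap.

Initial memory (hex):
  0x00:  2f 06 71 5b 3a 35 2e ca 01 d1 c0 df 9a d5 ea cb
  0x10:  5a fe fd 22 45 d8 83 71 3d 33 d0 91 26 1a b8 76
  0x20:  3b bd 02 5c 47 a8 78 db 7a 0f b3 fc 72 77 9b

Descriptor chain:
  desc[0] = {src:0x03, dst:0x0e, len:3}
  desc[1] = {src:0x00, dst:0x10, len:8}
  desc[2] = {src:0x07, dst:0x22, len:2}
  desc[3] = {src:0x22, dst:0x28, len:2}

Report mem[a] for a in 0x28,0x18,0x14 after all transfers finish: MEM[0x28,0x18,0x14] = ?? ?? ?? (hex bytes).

[0] 0x03->0x0e len=3 : 5b 3a 35
[1] 0x00->0x10 len=8 : 2f 06 71 5b 3a 35 2e ca
[2] 0x07->0x22 len=2 : ca 01
[3] 0x22->0x28 len=2 : ca 01
query mem[0x28]=0xca, mem[0x18]=0x3d, mem[0x14]=0x3a

MEM[0x28,0x18,0x14] = ca 3d 3a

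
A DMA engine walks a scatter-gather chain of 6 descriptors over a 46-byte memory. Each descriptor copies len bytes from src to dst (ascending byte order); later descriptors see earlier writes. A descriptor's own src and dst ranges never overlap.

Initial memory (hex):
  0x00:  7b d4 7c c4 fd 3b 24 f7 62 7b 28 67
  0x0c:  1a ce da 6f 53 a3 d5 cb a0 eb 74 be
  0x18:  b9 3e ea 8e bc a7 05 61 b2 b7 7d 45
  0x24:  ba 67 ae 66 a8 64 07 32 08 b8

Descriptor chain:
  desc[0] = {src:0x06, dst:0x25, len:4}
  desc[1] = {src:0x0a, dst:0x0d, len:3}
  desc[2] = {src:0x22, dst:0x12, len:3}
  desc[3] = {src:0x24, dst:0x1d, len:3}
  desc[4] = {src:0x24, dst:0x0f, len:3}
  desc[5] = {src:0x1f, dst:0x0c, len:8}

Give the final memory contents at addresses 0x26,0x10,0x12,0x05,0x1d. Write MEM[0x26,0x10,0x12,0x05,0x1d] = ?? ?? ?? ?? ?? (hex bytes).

  after D0: wrote 4B at 0x25 = 24f7627b
  after D1: wrote 3B at 0x0d = 28671a
  after D2: wrote 3B at 0x12 = 7d45ba
  after D3: wrote 3B at 0x1d = ba24f7
  after D4: wrote 3B at 0x0f = ba24f7
  after D5: wrote 8B at 0x0c = f7b2b77d45ba24f7
query mem[0x26]=0xf7, mem[0x10]=0x45, mem[0x12]=0x24, mem[0x05]=0x3b, mem[0x1d]=0xba

MEM[0x26,0x10,0x12,0x05,0x1d] = f7 45 24 3b ba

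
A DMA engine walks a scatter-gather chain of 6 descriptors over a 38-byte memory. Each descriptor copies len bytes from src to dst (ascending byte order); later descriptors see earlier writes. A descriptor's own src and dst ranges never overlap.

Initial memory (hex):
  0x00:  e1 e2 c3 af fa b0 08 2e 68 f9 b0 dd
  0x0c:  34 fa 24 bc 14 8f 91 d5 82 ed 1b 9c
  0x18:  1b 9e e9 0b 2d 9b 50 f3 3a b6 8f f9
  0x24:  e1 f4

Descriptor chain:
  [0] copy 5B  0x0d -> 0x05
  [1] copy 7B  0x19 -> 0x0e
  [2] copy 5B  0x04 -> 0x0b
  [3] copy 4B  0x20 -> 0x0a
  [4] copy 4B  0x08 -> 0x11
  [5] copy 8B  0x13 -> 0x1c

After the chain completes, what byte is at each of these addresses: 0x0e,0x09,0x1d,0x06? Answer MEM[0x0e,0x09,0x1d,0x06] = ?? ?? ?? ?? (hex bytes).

MEM[0x0e,0x09,0x1d,0x06] = bc 8f b6 24

  after D0: wrote 5B at 0x05 = fa24bc148f
  after D1: wrote 7B at 0x0e = 9ee90b2d9b50f3
  after D2: wrote 5B at 0x0b = fafa24bc14
  after D3: wrote 4B at 0x0a = 3ab68ff9
  after D4: wrote 4B at 0x11 = 148f3ab6
  after D5: wrote 8B at 0x1c = 3ab6ed1b9c1b9ee9
query mem[0x0e]=0xbc, mem[0x09]=0x8f, mem[0x1d]=0xb6, mem[0x06]=0x24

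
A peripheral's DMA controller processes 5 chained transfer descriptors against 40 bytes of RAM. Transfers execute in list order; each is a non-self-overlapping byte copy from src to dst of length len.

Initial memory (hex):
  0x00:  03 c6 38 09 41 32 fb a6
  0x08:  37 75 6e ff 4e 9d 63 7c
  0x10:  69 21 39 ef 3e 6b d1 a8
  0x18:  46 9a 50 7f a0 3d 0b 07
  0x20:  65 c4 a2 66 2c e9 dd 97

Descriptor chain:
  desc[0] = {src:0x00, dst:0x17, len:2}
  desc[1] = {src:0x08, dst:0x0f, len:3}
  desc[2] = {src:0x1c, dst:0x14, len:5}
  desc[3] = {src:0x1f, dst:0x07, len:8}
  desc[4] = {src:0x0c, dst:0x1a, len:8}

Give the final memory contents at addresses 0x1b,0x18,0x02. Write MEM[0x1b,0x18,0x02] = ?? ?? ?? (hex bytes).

MEM[0x1b,0x18,0x02] = e9 65 38

  after D0: wrote 2B at 0x17 = 03c6
  after D1: wrote 3B at 0x0f = 37756e
  after D2: wrote 5B at 0x14 = a03d0b0765
  after D3: wrote 8B at 0x07 = 0765c4a2662ce9dd
  after D4: wrote 8B at 0x1a = 2ce9dd37756e39ef
query mem[0x1b]=0xe9, mem[0x18]=0x65, mem[0x02]=0x38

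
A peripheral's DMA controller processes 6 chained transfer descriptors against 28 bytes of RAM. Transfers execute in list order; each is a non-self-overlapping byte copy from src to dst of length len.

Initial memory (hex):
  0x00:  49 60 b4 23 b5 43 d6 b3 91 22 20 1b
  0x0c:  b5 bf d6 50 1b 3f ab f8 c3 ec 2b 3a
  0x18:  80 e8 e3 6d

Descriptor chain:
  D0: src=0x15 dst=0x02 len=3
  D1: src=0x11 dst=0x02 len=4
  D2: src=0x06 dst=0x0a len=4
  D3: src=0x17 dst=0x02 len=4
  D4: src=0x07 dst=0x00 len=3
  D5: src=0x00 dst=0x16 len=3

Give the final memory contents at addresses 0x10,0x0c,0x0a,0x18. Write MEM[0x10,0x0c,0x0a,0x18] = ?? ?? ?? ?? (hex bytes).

[0] 0x15->0x02 len=3 : ec 2b 3a
[1] 0x11->0x02 len=4 : 3f ab f8 c3
[2] 0x06->0x0a len=4 : d6 b3 91 22
[3] 0x17->0x02 len=4 : 3a 80 e8 e3
[4] 0x07->0x00 len=3 : b3 91 22
[5] 0x00->0x16 len=3 : b3 91 22
query mem[0x10]=0x1b, mem[0x0c]=0x91, mem[0x0a]=0xd6, mem[0x18]=0x22

MEM[0x10,0x0c,0x0a,0x18] = 1b 91 d6 22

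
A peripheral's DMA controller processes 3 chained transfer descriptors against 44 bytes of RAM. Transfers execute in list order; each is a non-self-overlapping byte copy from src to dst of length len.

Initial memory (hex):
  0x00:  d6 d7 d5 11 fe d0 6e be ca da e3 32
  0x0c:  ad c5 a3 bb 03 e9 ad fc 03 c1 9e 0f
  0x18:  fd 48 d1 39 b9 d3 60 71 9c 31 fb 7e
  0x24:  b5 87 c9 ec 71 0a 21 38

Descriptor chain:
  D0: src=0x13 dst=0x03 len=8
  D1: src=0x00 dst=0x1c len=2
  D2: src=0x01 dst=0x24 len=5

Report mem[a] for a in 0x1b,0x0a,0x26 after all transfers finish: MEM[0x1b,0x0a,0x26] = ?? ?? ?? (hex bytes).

D0: mem[0x03..0x0a] <- [fc 03 c1 9e 0f fd 48 d1]
D1: mem[0x1c..0x1d] <- [d6 d7]
D2: mem[0x24..0x28] <- [d7 d5 fc 03 c1]
query mem[0x1b]=0x39, mem[0x0a]=0xd1, mem[0x26]=0xfc

MEM[0x1b,0x0a,0x26] = 39 d1 fc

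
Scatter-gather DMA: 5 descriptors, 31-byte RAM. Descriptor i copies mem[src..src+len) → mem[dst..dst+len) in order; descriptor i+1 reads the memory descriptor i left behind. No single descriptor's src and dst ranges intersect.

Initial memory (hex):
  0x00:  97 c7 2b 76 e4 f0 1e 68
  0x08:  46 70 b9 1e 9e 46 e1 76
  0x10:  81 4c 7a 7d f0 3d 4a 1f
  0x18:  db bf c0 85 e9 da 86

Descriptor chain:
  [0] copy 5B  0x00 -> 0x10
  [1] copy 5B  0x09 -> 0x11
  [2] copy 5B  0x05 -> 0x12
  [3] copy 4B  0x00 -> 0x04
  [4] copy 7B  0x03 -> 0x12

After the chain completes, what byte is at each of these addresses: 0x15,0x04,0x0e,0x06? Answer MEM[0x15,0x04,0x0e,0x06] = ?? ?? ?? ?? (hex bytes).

MEM[0x15,0x04,0x0e,0x06] = 2b 97 e1 2b

#0 dst[0x10+5] := {0x97,0xc7,0x2b,0x76,0xe4}
#1 dst[0x11+5] := {0x70,0xb9,0x1e,0x9e,0x46}
#2 dst[0x12+5] := {0xf0,0x1e,0x68,0x46,0x70}
#3 dst[0x04+4] := {0x97,0xc7,0x2b,0x76}
#4 dst[0x12+7] := {0x76,0x97,0xc7,0x2b,0x76,0x46,0x70}
query mem[0x15]=0x2b, mem[0x04]=0x97, mem[0x0e]=0xe1, mem[0x06]=0x2b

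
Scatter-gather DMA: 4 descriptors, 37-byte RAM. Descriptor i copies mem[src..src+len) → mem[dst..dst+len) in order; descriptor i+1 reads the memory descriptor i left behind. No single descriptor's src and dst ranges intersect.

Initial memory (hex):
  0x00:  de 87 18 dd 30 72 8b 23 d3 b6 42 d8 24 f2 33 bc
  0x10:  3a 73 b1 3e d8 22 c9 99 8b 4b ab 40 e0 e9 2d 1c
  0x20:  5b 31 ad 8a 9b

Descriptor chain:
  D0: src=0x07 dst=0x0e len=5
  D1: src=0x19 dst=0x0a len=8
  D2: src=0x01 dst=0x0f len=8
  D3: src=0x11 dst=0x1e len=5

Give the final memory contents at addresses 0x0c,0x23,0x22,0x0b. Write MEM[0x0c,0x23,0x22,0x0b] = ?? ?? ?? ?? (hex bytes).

#0 dst[0x0e+5] := {0x23,0xd3,0xb6,0x42,0xd8}
#1 dst[0x0a+8] := {0x4b,0xab,0x40,0xe0,0xe9,0x2d,0x1c,0x5b}
#2 dst[0x0f+8] := {0x87,0x18,0xdd,0x30,0x72,0x8b,0x23,0xd3}
#3 dst[0x1e+5] := {0xdd,0x30,0x72,0x8b,0x23}
query mem[0x0c]=0x40, mem[0x23]=0x8a, mem[0x22]=0x23, mem[0x0b]=0xab

MEM[0x0c,0x23,0x22,0x0b] = 40 8a 23 ab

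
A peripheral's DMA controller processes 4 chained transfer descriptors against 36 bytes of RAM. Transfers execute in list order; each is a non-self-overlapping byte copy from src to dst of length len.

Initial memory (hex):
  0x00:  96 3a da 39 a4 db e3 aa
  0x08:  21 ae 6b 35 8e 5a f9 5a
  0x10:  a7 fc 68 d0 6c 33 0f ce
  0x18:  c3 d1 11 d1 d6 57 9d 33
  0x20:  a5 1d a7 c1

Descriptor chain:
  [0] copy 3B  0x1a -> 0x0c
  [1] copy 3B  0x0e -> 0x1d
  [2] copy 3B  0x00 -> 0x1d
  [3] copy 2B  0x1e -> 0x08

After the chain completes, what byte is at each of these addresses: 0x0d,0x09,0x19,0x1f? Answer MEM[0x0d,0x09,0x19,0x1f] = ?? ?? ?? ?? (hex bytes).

MEM[0x0d,0x09,0x19,0x1f] = d1 da d1 da

D0: mem[0x0c..0x0e] <- [11 d1 d6]
D1: mem[0x1d..0x1f] <- [d6 5a a7]
D2: mem[0x1d..0x1f] <- [96 3a da]
D3: mem[0x08..0x09] <- [3a da]
query mem[0x0d]=0xd1, mem[0x09]=0xda, mem[0x19]=0xd1, mem[0x1f]=0xda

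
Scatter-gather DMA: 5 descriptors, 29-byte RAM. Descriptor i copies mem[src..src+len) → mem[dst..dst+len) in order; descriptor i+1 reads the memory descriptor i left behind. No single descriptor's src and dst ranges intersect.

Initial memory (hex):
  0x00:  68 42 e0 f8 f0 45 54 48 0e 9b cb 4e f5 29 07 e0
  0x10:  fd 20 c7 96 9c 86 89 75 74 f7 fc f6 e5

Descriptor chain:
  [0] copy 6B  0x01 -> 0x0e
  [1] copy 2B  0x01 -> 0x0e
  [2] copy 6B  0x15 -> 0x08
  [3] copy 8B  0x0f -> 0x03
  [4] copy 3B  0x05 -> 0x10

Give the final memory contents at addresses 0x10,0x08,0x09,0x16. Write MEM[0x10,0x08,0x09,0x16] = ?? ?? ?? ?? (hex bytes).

MEM[0x10,0x08,0x09,0x16] = f0 9c 86 89

[0] 0x01->0x0e len=6 : 42 e0 f8 f0 45 54
[1] 0x01->0x0e len=2 : 42 e0
[2] 0x15->0x08 len=6 : 86 89 75 74 f7 fc
[3] 0x0f->0x03 len=8 : e0 f8 f0 45 54 9c 86 89
[4] 0x05->0x10 len=3 : f0 45 54
query mem[0x10]=0xf0, mem[0x08]=0x9c, mem[0x09]=0x86, mem[0x16]=0x89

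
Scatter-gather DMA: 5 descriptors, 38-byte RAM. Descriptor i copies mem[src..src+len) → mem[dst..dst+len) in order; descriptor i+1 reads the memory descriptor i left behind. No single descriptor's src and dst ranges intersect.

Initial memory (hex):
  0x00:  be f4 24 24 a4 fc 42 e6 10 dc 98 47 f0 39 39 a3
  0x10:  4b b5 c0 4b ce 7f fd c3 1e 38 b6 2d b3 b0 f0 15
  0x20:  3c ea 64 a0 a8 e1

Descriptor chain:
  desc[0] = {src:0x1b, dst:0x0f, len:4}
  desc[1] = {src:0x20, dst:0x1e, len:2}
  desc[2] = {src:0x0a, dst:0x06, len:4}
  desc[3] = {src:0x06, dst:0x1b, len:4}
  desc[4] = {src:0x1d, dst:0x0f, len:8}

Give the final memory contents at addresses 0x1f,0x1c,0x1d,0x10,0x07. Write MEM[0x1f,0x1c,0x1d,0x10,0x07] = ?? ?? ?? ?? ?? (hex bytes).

MEM[0x1f,0x1c,0x1d,0x10,0x07] = ea 47 f0 39 47

D0: mem[0x0f..0x12] <- [2d b3 b0 f0]
D1: mem[0x1e..0x1f] <- [3c ea]
D2: mem[0x06..0x09] <- [98 47 f0 39]
D3: mem[0x1b..0x1e] <- [98 47 f0 39]
D4: mem[0x0f..0x16] <- [f0 39 ea 3c ea 64 a0 a8]
query mem[0x1f]=0xea, mem[0x1c]=0x47, mem[0x1d]=0xf0, mem[0x10]=0x39, mem[0x07]=0x47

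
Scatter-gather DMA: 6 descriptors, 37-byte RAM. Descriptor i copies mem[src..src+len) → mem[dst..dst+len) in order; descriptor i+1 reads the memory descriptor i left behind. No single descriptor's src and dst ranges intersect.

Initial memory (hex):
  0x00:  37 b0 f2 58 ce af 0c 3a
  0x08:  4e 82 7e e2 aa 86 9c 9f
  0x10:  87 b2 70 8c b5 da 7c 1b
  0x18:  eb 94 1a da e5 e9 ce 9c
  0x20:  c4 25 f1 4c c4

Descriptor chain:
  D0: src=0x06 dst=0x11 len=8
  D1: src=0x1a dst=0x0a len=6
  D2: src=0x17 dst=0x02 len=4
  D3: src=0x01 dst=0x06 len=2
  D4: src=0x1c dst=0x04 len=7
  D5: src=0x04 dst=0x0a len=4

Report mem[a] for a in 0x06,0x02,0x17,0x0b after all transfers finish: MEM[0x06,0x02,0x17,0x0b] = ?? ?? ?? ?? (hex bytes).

MEM[0x06,0x02,0x17,0x0b] = ce aa aa e9

#0 dst[0x11+8] := {0x0c,0x3a,0x4e,0x82,0x7e,0xe2,0xaa,0x86}
#1 dst[0x0a+6] := {0x1a,0xda,0xe5,0xe9,0xce,0x9c}
#2 dst[0x02+4] := {0xaa,0x86,0x94,0x1a}
#3 dst[0x06+2] := {0xb0,0xaa}
#4 dst[0x04+7] := {0xe5,0xe9,0xce,0x9c,0xc4,0x25,0xf1}
#5 dst[0x0a+4] := {0xe5,0xe9,0xce,0x9c}
query mem[0x06]=0xce, mem[0x02]=0xaa, mem[0x17]=0xaa, mem[0x0b]=0xe9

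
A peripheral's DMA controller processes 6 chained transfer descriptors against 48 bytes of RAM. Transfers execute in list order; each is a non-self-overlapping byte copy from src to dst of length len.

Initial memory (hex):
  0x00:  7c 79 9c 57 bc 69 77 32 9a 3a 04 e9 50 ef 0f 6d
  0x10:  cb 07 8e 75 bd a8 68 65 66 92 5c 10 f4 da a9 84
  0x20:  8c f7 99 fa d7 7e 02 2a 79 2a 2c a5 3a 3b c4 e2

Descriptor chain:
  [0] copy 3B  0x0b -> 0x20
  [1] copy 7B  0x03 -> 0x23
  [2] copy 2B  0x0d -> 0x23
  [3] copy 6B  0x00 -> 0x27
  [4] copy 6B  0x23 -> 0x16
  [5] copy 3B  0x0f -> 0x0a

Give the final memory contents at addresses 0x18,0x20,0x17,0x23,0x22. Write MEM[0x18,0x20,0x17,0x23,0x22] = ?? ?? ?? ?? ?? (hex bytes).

#0 dst[0x20+3] := {0xe9,0x50,0xef}
#1 dst[0x23+7] := {0x57,0xbc,0x69,0x77,0x32,0x9a,0x3a}
#2 dst[0x23+2] := {0xef,0x0f}
#3 dst[0x27+6] := {0x7c,0x79,0x9c,0x57,0xbc,0x69}
#4 dst[0x16+6] := {0xef,0x0f,0x69,0x77,0x7c,0x79}
#5 dst[0x0a+3] := {0x6d,0xcb,0x07}
query mem[0x18]=0x69, mem[0x20]=0xe9, mem[0x17]=0x0f, mem[0x23]=0xef, mem[0x22]=0xef

MEM[0x18,0x20,0x17,0x23,0x22] = 69 e9 0f ef ef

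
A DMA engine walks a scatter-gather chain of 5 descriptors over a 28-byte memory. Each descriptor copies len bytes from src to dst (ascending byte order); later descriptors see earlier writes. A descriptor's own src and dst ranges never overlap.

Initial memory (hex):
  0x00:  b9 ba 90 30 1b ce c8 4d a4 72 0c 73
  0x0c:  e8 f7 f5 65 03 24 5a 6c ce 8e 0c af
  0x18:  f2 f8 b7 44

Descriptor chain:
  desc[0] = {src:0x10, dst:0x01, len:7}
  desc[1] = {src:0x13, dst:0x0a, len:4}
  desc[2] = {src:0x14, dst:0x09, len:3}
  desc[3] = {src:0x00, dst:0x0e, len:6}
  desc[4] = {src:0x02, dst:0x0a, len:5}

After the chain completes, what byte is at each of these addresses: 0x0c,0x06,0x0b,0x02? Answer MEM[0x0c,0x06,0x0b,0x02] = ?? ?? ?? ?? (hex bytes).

#0 dst[0x01+7] := {0x03,0x24,0x5a,0x6c,0xce,0x8e,0x0c}
#1 dst[0x0a+4] := {0x6c,0xce,0x8e,0x0c}
#2 dst[0x09+3] := {0xce,0x8e,0x0c}
#3 dst[0x0e+6] := {0xb9,0x03,0x24,0x5a,0x6c,0xce}
#4 dst[0x0a+5] := {0x24,0x5a,0x6c,0xce,0x8e}
query mem[0x0c]=0x6c, mem[0x06]=0x8e, mem[0x0b]=0x5a, mem[0x02]=0x24

MEM[0x0c,0x06,0x0b,0x02] = 6c 8e 5a 24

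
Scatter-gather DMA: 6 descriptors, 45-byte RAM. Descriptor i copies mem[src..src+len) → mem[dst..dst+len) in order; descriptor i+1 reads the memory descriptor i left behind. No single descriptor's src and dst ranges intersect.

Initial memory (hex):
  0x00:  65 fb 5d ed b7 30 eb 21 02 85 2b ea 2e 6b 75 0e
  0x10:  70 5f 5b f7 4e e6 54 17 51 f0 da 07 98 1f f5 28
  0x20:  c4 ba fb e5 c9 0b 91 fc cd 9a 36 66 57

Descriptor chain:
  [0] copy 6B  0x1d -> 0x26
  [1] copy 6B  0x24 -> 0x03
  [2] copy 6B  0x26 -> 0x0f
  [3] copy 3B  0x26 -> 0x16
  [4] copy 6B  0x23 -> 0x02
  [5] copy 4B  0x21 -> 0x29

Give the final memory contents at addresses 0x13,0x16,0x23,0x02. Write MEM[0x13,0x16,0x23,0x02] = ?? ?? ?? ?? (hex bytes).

MEM[0x13,0x16,0x23,0x02] = ba 1f e5 e5

#0 dst[0x26+6] := {0x1f,0xf5,0x28,0xc4,0xba,0xfb}
#1 dst[0x03+6] := {0xc9,0x0b,0x1f,0xf5,0x28,0xc4}
#2 dst[0x0f+6] := {0x1f,0xf5,0x28,0xc4,0xba,0xfb}
#3 dst[0x16+3] := {0x1f,0xf5,0x28}
#4 dst[0x02+6] := {0xe5,0xc9,0x0b,0x1f,0xf5,0x28}
#5 dst[0x29+4] := {0xba,0xfb,0xe5,0xc9}
query mem[0x13]=0xba, mem[0x16]=0x1f, mem[0x23]=0xe5, mem[0x02]=0xe5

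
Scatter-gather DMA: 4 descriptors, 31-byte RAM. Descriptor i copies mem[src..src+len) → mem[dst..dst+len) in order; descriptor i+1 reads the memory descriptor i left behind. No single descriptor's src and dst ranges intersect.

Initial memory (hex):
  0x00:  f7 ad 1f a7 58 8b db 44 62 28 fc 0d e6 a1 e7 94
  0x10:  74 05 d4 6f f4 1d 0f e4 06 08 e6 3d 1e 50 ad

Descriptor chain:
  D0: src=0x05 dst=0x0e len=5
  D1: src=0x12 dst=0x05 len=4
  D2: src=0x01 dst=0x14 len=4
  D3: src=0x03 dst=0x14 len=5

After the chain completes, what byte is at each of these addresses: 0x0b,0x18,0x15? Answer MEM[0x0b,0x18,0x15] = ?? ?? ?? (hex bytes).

MEM[0x0b,0x18,0x15] = 0d f4 58

D0: mem[0x0e..0x12] <- [8b db 44 62 28]
D1: mem[0x05..0x08] <- [28 6f f4 1d]
D2: mem[0x14..0x17] <- [ad 1f a7 58]
D3: mem[0x14..0x18] <- [a7 58 28 6f f4]
query mem[0x0b]=0x0d, mem[0x18]=0xf4, mem[0x15]=0x58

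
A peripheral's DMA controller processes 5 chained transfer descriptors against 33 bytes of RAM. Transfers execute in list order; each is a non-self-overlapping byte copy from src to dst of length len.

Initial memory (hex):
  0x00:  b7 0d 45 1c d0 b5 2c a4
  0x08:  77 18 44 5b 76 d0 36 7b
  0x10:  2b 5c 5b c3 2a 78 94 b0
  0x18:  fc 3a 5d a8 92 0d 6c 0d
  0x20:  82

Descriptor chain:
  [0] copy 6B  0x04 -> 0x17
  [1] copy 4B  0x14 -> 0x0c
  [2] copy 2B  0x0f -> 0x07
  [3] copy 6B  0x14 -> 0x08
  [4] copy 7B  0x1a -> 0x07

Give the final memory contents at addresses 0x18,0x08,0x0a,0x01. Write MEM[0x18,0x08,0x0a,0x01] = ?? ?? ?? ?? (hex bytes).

[0] 0x04->0x17 len=6 : d0 b5 2c a4 77 18
[1] 0x14->0x0c len=4 : 2a 78 94 d0
[2] 0x0f->0x07 len=2 : d0 2b
[3] 0x14->0x08 len=6 : 2a 78 94 d0 b5 2c
[4] 0x1a->0x07 len=7 : a4 77 18 0d 6c 0d 82
query mem[0x18]=0xb5, mem[0x08]=0x77, mem[0x0a]=0x0d, mem[0x01]=0x0d

MEM[0x18,0x08,0x0a,0x01] = b5 77 0d 0d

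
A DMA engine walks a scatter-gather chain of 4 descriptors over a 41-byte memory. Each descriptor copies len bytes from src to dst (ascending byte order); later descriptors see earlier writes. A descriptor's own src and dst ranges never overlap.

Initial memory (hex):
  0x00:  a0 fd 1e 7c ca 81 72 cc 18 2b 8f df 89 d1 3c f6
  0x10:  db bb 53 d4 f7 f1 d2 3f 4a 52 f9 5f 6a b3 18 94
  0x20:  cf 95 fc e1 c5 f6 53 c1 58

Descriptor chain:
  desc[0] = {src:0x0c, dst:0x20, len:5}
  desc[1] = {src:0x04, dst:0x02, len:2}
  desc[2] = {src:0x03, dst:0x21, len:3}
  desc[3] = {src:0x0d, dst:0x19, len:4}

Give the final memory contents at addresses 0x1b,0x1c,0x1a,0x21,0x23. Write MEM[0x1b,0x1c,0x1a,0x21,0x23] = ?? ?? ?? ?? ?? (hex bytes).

[0] 0x0c->0x20 len=5 : 89 d1 3c f6 db
[1] 0x04->0x02 len=2 : ca 81
[2] 0x03->0x21 len=3 : 81 ca 81
[3] 0x0d->0x19 len=4 : d1 3c f6 db
query mem[0x1b]=0xf6, mem[0x1c]=0xdb, mem[0x1a]=0x3c, mem[0x21]=0x81, mem[0x23]=0x81

MEM[0x1b,0x1c,0x1a,0x21,0x23] = f6 db 3c 81 81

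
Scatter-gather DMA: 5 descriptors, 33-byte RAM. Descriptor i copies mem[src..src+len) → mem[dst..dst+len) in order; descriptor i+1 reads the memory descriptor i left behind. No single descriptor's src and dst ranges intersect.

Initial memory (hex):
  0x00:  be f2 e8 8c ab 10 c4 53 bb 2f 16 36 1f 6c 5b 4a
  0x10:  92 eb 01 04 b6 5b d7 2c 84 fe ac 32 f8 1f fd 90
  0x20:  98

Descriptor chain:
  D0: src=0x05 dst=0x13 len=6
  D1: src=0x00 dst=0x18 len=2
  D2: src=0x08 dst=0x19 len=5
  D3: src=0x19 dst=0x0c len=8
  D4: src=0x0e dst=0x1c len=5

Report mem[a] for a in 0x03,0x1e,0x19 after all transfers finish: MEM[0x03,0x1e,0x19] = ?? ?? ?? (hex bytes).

MEM[0x03,0x1e,0x19] = 8c 1f bb

  after D0: wrote 6B at 0x13 = 10c453bb2f16
  after D1: wrote 2B at 0x18 = bef2
  after D2: wrote 5B at 0x19 = bb2f16361f
  after D3: wrote 8B at 0x0c = bb2f16361ffd9098
  after D4: wrote 5B at 0x1c = 16361ffd90
query mem[0x03]=0x8c, mem[0x1e]=0x1f, mem[0x19]=0xbb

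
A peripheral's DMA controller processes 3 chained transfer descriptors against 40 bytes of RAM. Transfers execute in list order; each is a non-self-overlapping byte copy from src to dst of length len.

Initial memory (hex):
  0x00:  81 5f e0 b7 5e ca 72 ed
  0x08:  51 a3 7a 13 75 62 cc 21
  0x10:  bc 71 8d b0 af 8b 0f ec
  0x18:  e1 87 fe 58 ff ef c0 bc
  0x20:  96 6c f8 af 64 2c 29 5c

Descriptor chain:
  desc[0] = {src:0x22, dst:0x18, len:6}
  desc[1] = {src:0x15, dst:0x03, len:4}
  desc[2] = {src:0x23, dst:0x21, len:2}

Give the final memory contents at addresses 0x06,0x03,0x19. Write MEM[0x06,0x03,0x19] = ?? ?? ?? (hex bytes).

  after D0: wrote 6B at 0x18 = f8af642c295c
  after D1: wrote 4B at 0x03 = 8b0fecf8
  after D2: wrote 2B at 0x21 = af64
query mem[0x06]=0xf8, mem[0x03]=0x8b, mem[0x19]=0xaf

MEM[0x06,0x03,0x19] = f8 8b af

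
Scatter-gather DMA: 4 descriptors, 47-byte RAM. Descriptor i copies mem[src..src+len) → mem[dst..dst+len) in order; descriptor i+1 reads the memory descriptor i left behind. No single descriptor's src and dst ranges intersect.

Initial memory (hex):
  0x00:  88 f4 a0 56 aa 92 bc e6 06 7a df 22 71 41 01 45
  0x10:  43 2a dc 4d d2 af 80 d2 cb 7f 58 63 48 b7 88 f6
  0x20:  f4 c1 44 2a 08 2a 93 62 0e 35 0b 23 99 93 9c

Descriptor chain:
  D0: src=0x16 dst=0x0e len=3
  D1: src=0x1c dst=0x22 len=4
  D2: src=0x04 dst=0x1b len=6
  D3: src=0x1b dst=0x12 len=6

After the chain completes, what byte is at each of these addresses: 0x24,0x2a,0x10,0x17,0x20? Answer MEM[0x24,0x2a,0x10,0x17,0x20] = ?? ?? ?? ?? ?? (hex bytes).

MEM[0x24,0x2a,0x10,0x17,0x20] = 88 0b cb 7a 7a

[0] 0x16->0x0e len=3 : 80 d2 cb
[1] 0x1c->0x22 len=4 : 48 b7 88 f6
[2] 0x04->0x1b len=6 : aa 92 bc e6 06 7a
[3] 0x1b->0x12 len=6 : aa 92 bc e6 06 7a
query mem[0x24]=0x88, mem[0x2a]=0x0b, mem[0x10]=0xcb, mem[0x17]=0x7a, mem[0x20]=0x7a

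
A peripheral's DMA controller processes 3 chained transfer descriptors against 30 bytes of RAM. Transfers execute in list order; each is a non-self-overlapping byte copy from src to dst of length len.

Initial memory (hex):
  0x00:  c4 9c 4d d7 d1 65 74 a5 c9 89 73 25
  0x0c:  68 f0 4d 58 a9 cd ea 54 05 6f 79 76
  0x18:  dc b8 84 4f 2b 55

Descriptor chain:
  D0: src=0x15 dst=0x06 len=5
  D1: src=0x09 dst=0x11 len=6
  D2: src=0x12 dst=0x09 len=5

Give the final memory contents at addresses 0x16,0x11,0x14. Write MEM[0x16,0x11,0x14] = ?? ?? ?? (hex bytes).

  after D0: wrote 5B at 0x06 = 6f7976dcb8
  after D1: wrote 6B at 0x11 = dcb82568f04d
  after D2: wrote 5B at 0x09 = b82568f04d
query mem[0x16]=0x4d, mem[0x11]=0xdc, mem[0x14]=0x68

MEM[0x16,0x11,0x14] = 4d dc 68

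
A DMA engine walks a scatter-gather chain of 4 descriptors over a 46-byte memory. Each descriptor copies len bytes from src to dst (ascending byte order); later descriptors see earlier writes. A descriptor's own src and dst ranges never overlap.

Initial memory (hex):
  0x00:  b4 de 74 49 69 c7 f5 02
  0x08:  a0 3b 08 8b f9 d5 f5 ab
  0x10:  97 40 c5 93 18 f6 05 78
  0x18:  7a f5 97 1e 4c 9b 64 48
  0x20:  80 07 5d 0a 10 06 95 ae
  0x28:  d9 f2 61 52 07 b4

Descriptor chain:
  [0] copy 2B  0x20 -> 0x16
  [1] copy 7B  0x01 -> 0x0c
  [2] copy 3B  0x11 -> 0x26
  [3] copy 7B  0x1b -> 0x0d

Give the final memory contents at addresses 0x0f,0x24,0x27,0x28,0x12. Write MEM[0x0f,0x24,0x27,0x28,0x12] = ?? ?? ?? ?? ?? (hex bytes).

D0: mem[0x16..0x17] <- [80 07]
D1: mem[0x0c..0x12] <- [de 74 49 69 c7 f5 02]
D2: mem[0x26..0x28] <- [f5 02 93]
D3: mem[0x0d..0x13] <- [1e 4c 9b 64 48 80 07]
query mem[0x0f]=0x9b, mem[0x24]=0x10, mem[0x27]=0x02, mem[0x28]=0x93, mem[0x12]=0x80

MEM[0x0f,0x24,0x27,0x28,0x12] = 9b 10 02 93 80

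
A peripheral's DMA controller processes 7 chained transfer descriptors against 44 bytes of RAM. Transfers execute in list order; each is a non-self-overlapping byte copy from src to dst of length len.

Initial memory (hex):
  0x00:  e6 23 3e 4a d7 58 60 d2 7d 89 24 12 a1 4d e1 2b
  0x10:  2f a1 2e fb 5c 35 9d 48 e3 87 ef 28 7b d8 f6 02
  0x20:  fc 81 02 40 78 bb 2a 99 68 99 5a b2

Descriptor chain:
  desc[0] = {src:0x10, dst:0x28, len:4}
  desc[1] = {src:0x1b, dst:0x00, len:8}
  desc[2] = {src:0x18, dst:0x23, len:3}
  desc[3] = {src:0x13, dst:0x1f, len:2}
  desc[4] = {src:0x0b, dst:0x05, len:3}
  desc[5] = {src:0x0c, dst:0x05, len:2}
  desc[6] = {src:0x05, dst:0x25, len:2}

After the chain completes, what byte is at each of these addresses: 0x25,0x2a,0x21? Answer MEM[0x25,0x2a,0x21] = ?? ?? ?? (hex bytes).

MEM[0x25,0x2a,0x21] = a1 2e 81

D0: mem[0x28..0x2b] <- [2f a1 2e fb]
D1: mem[0x00..0x07] <- [28 7b d8 f6 02 fc 81 02]
D2: mem[0x23..0x25] <- [e3 87 ef]
D3: mem[0x1f..0x20] <- [fb 5c]
D4: mem[0x05..0x07] <- [12 a1 4d]
D5: mem[0x05..0x06] <- [a1 4d]
D6: mem[0x25..0x26] <- [a1 4d]
query mem[0x25]=0xa1, mem[0x2a]=0x2e, mem[0x21]=0x81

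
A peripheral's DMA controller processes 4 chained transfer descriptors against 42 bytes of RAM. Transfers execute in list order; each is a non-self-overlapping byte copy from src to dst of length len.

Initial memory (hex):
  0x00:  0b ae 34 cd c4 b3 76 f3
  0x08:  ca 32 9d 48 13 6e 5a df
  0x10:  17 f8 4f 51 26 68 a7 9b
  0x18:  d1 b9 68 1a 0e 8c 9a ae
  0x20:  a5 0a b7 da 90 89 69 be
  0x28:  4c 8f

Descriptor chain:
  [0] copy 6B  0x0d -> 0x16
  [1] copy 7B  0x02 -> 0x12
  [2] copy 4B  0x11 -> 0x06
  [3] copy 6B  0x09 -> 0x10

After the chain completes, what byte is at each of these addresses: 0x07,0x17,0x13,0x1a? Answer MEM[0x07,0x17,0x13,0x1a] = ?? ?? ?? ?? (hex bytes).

MEM[0x07,0x17,0x13,0x1a] = 34 f3 13 f8

D0: mem[0x16..0x1b] <- [6e 5a df 17 f8 4f]
D1: mem[0x12..0x18] <- [34 cd c4 b3 76 f3 ca]
D2: mem[0x06..0x09] <- [f8 34 cd c4]
D3: mem[0x10..0x15] <- [c4 9d 48 13 6e 5a]
query mem[0x07]=0x34, mem[0x17]=0xf3, mem[0x13]=0x13, mem[0x1a]=0xf8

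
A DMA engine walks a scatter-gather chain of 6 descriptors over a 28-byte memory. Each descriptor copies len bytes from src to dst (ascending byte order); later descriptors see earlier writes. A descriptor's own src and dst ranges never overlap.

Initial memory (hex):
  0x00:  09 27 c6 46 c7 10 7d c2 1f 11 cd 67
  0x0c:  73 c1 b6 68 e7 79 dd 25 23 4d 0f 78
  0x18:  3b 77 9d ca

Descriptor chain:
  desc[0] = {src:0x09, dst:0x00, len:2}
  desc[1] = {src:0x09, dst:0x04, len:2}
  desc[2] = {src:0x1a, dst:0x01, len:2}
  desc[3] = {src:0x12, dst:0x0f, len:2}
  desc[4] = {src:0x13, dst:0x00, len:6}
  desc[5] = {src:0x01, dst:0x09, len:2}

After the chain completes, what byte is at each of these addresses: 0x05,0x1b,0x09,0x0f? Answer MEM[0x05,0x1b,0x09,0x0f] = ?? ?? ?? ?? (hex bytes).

MEM[0x05,0x1b,0x09,0x0f] = 3b ca 23 dd

#0 dst[0x00+2] := {0x11,0xcd}
#1 dst[0x04+2] := {0x11,0xcd}
#2 dst[0x01+2] := {0x9d,0xca}
#3 dst[0x0f+2] := {0xdd,0x25}
#4 dst[0x00+6] := {0x25,0x23,0x4d,0x0f,0x78,0x3b}
#5 dst[0x09+2] := {0x23,0x4d}
query mem[0x05]=0x3b, mem[0x1b]=0xca, mem[0x09]=0x23, mem[0x0f]=0xdd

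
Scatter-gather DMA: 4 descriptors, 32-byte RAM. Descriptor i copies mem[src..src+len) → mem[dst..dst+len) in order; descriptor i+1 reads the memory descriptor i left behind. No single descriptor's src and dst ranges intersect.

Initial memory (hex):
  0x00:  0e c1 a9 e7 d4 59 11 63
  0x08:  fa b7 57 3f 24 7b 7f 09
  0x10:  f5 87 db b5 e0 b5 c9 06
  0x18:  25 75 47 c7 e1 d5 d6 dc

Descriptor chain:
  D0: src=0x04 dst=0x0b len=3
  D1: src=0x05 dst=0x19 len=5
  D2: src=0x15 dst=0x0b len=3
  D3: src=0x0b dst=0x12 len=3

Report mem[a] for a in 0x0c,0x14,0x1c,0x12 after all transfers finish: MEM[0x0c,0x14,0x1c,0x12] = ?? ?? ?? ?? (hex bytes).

  after D0: wrote 3B at 0x0b = d45911
  after D1: wrote 5B at 0x19 = 591163fab7
  after D2: wrote 3B at 0x0b = b5c906
  after D3: wrote 3B at 0x12 = b5c906
query mem[0x0c]=0xc9, mem[0x14]=0x06, mem[0x1c]=0xfa, mem[0x12]=0xb5

MEM[0x0c,0x14,0x1c,0x12] = c9 06 fa b5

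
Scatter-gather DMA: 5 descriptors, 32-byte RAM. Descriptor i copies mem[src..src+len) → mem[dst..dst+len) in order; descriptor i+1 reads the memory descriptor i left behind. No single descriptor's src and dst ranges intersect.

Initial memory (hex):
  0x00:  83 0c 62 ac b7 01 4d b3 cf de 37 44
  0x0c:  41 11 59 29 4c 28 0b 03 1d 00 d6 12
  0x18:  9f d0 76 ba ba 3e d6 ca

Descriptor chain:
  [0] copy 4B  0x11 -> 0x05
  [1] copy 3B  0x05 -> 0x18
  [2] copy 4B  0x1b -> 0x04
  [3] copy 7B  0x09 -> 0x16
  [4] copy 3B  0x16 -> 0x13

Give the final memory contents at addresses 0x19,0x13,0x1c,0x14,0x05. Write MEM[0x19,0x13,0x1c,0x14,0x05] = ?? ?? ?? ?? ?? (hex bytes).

[0] 0x11->0x05 len=4 : 28 0b 03 1d
[1] 0x05->0x18 len=3 : 28 0b 03
[2] 0x1b->0x04 len=4 : ba ba 3e d6
[3] 0x09->0x16 len=7 : de 37 44 41 11 59 29
[4] 0x16->0x13 len=3 : de 37 44
query mem[0x19]=0x41, mem[0x13]=0xde, mem[0x1c]=0x29, mem[0x14]=0x37, mem[0x05]=0xba

MEM[0x19,0x13,0x1c,0x14,0x05] = 41 de 29 37 ba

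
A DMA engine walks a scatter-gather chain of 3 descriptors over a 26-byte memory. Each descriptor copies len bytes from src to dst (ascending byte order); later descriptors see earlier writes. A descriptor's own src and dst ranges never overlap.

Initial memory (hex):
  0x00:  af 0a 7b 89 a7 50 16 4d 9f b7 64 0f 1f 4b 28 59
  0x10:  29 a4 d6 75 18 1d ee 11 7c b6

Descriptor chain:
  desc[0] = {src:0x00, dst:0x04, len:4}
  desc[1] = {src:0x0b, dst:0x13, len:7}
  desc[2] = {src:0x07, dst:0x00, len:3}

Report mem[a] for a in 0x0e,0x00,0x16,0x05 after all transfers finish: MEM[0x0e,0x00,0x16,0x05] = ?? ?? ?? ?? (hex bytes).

MEM[0x0e,0x00,0x16,0x05] = 28 89 28 0a

  after D0: wrote 4B at 0x04 = af0a7b89
  after D1: wrote 7B at 0x13 = 0f1f4b285929a4
  after D2: wrote 3B at 0x00 = 899fb7
query mem[0x0e]=0x28, mem[0x00]=0x89, mem[0x16]=0x28, mem[0x05]=0x0a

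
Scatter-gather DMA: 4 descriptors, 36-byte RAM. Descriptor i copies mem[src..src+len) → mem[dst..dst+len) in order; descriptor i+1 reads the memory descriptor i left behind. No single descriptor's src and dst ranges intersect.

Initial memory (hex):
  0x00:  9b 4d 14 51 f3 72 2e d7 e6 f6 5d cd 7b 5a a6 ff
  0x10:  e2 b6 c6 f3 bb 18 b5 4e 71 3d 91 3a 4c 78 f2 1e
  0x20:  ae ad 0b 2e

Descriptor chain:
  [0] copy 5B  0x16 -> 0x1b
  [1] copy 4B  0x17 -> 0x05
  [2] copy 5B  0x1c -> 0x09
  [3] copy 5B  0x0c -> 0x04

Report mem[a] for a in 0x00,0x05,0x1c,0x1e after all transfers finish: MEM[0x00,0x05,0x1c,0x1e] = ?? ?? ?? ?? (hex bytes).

  after D0: wrote 5B at 0x1b = b54e713d91
  after D1: wrote 4B at 0x05 = 4e713d91
  after D2: wrote 5B at 0x09 = 4e713d91ae
  after D3: wrote 5B at 0x04 = 91aea6ffe2
query mem[0x00]=0x9b, mem[0x05]=0xae, mem[0x1c]=0x4e, mem[0x1e]=0x3d

MEM[0x00,0x05,0x1c,0x1e] = 9b ae 4e 3d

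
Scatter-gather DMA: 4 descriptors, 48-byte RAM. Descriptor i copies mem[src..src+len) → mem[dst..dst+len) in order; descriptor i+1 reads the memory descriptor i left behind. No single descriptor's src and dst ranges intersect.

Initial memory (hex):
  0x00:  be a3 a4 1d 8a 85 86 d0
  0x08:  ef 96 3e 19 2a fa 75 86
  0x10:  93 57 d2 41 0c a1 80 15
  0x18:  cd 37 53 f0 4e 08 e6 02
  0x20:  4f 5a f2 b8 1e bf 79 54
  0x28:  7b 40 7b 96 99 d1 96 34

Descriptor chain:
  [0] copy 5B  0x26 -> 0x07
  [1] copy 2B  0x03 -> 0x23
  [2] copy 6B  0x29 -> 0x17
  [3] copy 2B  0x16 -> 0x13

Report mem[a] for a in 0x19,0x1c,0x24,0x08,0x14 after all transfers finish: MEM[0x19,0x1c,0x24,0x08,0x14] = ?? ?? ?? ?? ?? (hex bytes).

MEM[0x19,0x1c,0x24,0x08,0x14] = 96 96 8a 54 40

  after D0: wrote 5B at 0x07 = 79547b407b
  after D1: wrote 2B at 0x23 = 1d8a
  after D2: wrote 6B at 0x17 = 407b9699d196
  after D3: wrote 2B at 0x13 = 8040
query mem[0x19]=0x96, mem[0x1c]=0x96, mem[0x24]=0x8a, mem[0x08]=0x54, mem[0x14]=0x40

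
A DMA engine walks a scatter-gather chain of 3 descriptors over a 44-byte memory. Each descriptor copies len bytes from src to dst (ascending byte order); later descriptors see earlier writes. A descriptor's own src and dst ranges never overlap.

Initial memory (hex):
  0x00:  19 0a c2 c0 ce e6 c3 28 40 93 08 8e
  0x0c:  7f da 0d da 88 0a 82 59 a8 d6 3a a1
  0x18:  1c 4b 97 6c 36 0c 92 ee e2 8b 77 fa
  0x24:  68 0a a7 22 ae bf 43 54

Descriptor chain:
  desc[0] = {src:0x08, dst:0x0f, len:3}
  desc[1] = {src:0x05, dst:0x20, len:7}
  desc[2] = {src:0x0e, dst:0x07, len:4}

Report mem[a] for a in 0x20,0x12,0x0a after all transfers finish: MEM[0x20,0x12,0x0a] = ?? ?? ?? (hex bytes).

MEM[0x20,0x12,0x0a] = e6 82 08

D0: mem[0x0f..0x11] <- [40 93 08]
D1: mem[0x20..0x26] <- [e6 c3 28 40 93 08 8e]
D2: mem[0x07..0x0a] <- [0d 40 93 08]
query mem[0x20]=0xe6, mem[0x12]=0x82, mem[0x0a]=0x08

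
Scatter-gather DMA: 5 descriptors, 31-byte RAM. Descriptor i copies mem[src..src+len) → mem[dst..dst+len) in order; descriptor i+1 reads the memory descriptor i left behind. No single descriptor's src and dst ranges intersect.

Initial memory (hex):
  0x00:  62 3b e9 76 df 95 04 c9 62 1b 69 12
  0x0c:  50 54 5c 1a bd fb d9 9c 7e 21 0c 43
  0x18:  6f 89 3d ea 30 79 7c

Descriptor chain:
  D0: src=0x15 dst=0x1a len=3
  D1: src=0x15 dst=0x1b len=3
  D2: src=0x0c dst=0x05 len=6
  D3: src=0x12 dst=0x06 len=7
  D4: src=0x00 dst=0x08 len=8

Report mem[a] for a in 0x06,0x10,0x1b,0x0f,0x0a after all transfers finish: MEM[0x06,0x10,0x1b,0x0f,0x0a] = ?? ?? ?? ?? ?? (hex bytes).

MEM[0x06,0x10,0x1b,0x0f,0x0a] = d9 bd 21 9c e9

D0: mem[0x1a..0x1c] <- [21 0c 43]
D1: mem[0x1b..0x1d] <- [21 0c 43]
D2: mem[0x05..0x0a] <- [50 54 5c 1a bd fb]
D3: mem[0x06..0x0c] <- [d9 9c 7e 21 0c 43 6f]
D4: mem[0x08..0x0f] <- [62 3b e9 76 df 50 d9 9c]
query mem[0x06]=0xd9, mem[0x10]=0xbd, mem[0x1b]=0x21, mem[0x0f]=0x9c, mem[0x0a]=0xe9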